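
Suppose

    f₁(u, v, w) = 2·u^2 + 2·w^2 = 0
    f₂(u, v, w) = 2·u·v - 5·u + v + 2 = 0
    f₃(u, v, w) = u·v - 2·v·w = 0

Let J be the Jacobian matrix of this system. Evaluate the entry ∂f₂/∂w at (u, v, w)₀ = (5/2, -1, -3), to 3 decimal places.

∂f₂/∂w = 0.
At (5/2, -1, -3) this is 0.000.

0.000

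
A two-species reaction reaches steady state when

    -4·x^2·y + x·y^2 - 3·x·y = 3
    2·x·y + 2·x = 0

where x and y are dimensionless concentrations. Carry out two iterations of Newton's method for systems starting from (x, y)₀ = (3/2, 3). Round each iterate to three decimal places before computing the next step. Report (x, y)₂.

(0.341, -0.122)

At (3/2, 3): F = (-30.000, 12.000).
Jacobian J = [[-8·x·y + y^2 - 3·y, -4·x^2 + 2·x·y - 3·x], [2·y + 2, 2·x]].
At the point, J = [[-36.000, -4.500], [8.000, 3.000]] (det J = -72.000).
Solving J·Δ = −F gives Δ = (-0.500, -2.667).
Then the next iterate is (x, y)₁ = (1.000, 0.333).
Round to (1.000, 0.333) and repeat: F = (-5.22011, 2.666), J = [[-3.55211, -6.334], [2.666, 2.000]].
Δ = (-0.659, -0.455), so (x, y)₂ = (0.341, -0.122).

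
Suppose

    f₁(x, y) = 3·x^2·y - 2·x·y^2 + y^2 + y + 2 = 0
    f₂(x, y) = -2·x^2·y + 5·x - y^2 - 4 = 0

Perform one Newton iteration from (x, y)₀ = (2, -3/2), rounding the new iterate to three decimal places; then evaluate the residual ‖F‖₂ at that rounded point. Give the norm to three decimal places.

At (2, -3/2): F = (-24.250, 15.750).
Jacobian J = [[6·x·y - 2·y^2, 3·x^2 - 4·x·y + 2·y + 1], [-4·x·y + 5, -2·x^2 - 2·y]].
At the point, J = [[-22.500, 22.000], [17.000, -5.000]] (det J = -261.500).
Solving J·Δ = −F gives Δ = (-0.861, 0.221).
Then the next iterate is (x, y)₁ = (1.139, -1.279).
Re-evaluating at (1.139, -1.279): F = (-6.34743, 3.37771), so ‖F‖₂ = 7.190.

7.190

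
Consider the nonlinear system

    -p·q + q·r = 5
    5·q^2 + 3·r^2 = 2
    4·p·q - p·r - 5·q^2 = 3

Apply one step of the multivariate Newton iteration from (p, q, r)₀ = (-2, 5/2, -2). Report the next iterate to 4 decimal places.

(-19.1087, -6.4022, -17.1087)

At (-2, 5/2, -2): F = (-5.0000, 41.2500, -58.2500).
Jacobian J = [[-q, -p + r, q], [0, 10·q, 6·r], [4·q - r, 4·p - 10·q, -p]].
At the point, J = [[-2.5000, 0.0000, 2.5000], [0.0000, 25.0000, -12.0000], [12.0000, -33.0000, 2.0000]] (det J = 115.0000).
Solving J·Δ = −F gives Δ = (-17.1087, -8.9022, -15.1087).
Then the next iterate is (p, q, r)₁ = (-19.1087, -6.4022, -17.1087).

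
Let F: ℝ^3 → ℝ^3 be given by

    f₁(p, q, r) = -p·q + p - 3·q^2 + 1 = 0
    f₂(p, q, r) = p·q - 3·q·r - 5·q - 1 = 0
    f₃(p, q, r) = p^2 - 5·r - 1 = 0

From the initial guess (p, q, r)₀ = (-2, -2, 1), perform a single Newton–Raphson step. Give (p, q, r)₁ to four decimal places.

(-1.0429, -0.9908, -0.1656)

At (-2, -2, 1): F = (-17.0000, 19.0000, -2.0000).
Jacobian J = [[-q + 1, -p - 6·q, 0], [q, p - 3·r - 5, -3·q], [2·p, 0, -5]].
At the point, J = [[3.0000, 14.0000, 0.0000], [-2.0000, -10.0000, 6.0000], [-4.0000, 0.0000, -5.0000]] (det J = -326.0000).
Solving J·Δ = −F gives Δ = (0.9571, 1.0092, -1.1656).
Then the next iterate is (p, q, r)₁ = (-1.0429, -0.9908, -0.1656).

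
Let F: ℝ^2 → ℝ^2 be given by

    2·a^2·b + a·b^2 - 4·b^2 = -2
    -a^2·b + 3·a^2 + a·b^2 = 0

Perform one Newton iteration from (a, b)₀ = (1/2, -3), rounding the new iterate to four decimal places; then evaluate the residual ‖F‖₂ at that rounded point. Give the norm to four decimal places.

7.3230

At (1/2, -3): F = (-31.0000, 6.0000).
Jacobian J = [[4·a·b + b^2, 2·a^2 + 2·a·b - 8·b], [-2·a·b + 6·a + b^2, -a^2 + 2·a·b]].
At the point, J = [[3.0000, 21.5000], [15.0000, -3.2500]] (det J = -332.2500).
Solving J·Δ = −F gives Δ = (-0.0850, 1.4537).
Then the next iterate is (a, b)₁ = (0.4150, -1.5463).
Re-evaluating at (0.4150, -1.5463): F = (-7.104515, 1.775270), so ‖F‖₂ = 7.3230.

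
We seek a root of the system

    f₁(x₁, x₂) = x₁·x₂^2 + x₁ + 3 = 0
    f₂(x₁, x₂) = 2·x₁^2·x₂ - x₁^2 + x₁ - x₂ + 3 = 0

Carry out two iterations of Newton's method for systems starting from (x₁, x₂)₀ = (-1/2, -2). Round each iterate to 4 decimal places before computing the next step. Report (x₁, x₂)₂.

At (-1/2, -2): F = (0.5000, 3.2500).
Jacobian J = [[x₂^2 + 1, 2·x₁·x₂], [4·x₁·x₂ - 2·x₁ + 1, 2·x₁^2 - 1]].
At the point, J = [[5.0000, 2.0000], [6.0000, -0.5000]] (det J = -14.5000).
Solving J·Δ = −F gives Δ = (-0.4655, 0.9138).
Then the next iterate is (x₁, x₂)₁ = (-0.9655, -1.0862).
Round to (-0.9655, -1.0862) and repeat: F = (0.895374, 0.163420), J = [[2.179830, 2.097452], [7.125904, 0.864380]].
Δ = (0.0330, -0.4612), so (x₁, x₂)₂ = (-0.9325, -1.5474).

(-0.9325, -1.5474)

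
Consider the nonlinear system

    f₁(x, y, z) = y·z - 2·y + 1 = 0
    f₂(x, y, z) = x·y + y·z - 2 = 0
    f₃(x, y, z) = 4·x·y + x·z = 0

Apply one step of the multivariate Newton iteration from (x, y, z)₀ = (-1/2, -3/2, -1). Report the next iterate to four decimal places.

At (-1/2, -3/2, -1): F = (5.5000, 0.2500, 3.5000).
Jacobian J = [[0, z - 2, y], [y, x + z, y], [4·y + z, 4·x, x]].
At the point, J = [[0.0000, -3.0000, -1.5000], [-1.5000, -1.5000, -1.5000], [-7.0000, -2.0000, -0.5000]] (det J = -18.0000).
Solving J·Δ = −F gives Δ = (-0.2292, 3.2708, -2.8750).
Then the next iterate is (x, y, z)₁ = (-0.7292, 1.7708, -3.8750).

(-0.7292, 1.7708, -3.8750)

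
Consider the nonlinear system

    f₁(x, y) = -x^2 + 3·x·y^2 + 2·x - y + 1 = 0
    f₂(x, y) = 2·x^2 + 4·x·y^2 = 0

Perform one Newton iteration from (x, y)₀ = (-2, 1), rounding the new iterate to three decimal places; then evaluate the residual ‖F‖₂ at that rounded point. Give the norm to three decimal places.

At (-2, 1): F = (-14.000, 0.000).
Jacobian J = [[-2·x + 3·y^2 + 2, 6·x·y - 1], [4·x + 4·y^2, 8·x·y]].
At the point, J = [[9.000, -13.000], [-4.000, -16.000]] (det J = -196.000).
Solving J·Δ = −F gives Δ = (1.143, -0.286).
Then the next iterate is (x, y)₁ = (-0.857, 0.714).
Re-evaluating at (-0.857, 0.714): F = (-3.47313, -0.27868), so ‖F‖₂ = 3.484.

3.484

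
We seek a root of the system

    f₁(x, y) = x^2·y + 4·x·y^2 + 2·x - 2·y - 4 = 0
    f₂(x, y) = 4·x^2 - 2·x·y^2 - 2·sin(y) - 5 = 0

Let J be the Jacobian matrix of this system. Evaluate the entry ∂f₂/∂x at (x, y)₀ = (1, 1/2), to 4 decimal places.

7.5000

∂f₂/∂x = 8·x - 2·y^2.
At (1, 1/2) this is 7.5000.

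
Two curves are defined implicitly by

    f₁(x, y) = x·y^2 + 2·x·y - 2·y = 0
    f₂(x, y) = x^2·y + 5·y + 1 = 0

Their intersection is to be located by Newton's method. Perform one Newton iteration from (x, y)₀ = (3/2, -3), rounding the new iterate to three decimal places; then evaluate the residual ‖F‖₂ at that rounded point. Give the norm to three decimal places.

At (3/2, -3): F = (10.500, -20.750).
Jacobian J = [[y^2 + 2·y, 2·x·y + 2·x - 2], [2·x·y, x^2 + 5]].
At the point, J = [[3.000, -8.000], [-9.000, 7.250]] (det J = -50.250).
Solving J·Δ = −F gives Δ = (-1.789, 0.642).
Then the next iterate is (x, y)₁ = (-0.289, -2.358).
Re-evaluating at (-0.289, -2.358): F = (4.47204, -10.98694), so ‖F‖₂ = 11.862.

11.862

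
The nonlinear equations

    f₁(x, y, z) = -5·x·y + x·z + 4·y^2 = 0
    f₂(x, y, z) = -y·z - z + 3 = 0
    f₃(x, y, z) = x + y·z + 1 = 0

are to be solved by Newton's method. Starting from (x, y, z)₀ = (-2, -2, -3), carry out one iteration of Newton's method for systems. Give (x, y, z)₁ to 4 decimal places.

(-2.2857, -3.5714, 1.7143)

At (-2, -2, -3): F = (2.0000, 0.0000, 5.0000).
Jacobian J = [[-5·y + z, -5·x + 8·y, x], [0, -z, -y - 1], [1, z, y]].
At the point, J = [[7.0000, -6.0000, -2.0000], [0.0000, 3.0000, 1.0000], [1.0000, -3.0000, -2.0000]] (det J = -21.0000).
Solving J·Δ = −F gives Δ = (-0.2857, -1.5714, 4.7143).
Then the next iterate is (x, y, z)₁ = (-2.2857, -3.5714, 1.7143).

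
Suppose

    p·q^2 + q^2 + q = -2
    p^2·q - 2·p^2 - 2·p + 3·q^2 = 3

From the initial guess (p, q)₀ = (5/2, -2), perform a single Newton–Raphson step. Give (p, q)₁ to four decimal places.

(1.3560, -1.2751)

At (5/2, -2): F = (14.0000, -21.0000).
Jacobian J = [[q^2, 2·p·q + 2·q + 1], [2·p·q - 4·p - 2, p^2 + 6·q]].
At the point, J = [[4.0000, -13.0000], [-22.0000, -5.7500]] (det J = -309.0000).
Solving J·Δ = −F gives Δ = (-1.1440, 0.7249).
Then the next iterate is (p, q)₁ = (1.3560, -1.2751).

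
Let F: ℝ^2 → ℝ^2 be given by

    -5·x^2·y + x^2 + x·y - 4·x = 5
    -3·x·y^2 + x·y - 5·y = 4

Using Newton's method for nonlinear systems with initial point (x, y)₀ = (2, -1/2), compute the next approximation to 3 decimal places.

At (2, -1/2): F = (0.000, -4.000).
Jacobian J = [[-10·x·y + 2·x + y - 4, -5·x^2 + x], [-3·y^2 + y, -6·x·y + x - 5]].
At the point, J = [[9.500, -18.000], [-1.250, 3.000]] (det J = 6.000).
Solving J·Δ = −F gives Δ = (12.000, 6.333).
Then the next iterate is (x, y)₁ = (14.000, 5.833).

(14.000, 5.833)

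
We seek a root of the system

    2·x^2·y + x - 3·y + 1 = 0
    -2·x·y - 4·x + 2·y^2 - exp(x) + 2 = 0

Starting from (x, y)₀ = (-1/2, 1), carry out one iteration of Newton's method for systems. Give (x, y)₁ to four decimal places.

At (-1/2, 1): F = (-2.0000, 6.393469).
Jacobian J = [[4·x·y + 1, 2·x^2 - 3], [-2·y - exp(x) - 4, -2·x + 4·y]].
At the point, J = [[-1.0000, -2.5000], [-6.606531, 5.0000]] (det J = -21.516327).
Solving J·Δ = −F gives Δ = (0.2781, -0.9112).
Then the next iterate is (x, y)₁ = (-0.2219, 0.0888).

(-0.2219, 0.0888)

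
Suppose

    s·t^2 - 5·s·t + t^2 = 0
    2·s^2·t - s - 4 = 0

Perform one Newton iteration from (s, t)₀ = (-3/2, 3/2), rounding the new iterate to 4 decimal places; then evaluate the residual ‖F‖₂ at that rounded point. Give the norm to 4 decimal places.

10.5618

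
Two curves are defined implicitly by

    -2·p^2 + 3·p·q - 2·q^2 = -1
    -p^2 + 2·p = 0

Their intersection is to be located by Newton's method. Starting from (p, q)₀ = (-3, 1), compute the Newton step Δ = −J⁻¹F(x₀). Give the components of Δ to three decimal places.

(1.875, 0.010)

At (-3, 1): F = (-28.000, -15.000).
Jacobian J = [[-4·p + 3·q, 3·p - 4·q], [-2·p + 2, 0]].
At the point, J = [[15.000, -13.000], [8.000, 0.000]] (det J = 104.000).
Solving J·Δ = −F gives Δ = (1.875, 0.010).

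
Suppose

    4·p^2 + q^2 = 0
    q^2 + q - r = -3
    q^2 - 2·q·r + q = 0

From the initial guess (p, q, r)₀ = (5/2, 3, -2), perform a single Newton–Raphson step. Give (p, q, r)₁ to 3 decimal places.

(1.555, 0.484, -2.613)

At (5/2, 3, -2): F = (34.000, 17.000, 24.000).
Jacobian J = [[8·p, 2·q, 0], [0, 2·q + 1, -1], [0, 2·q - 2·r + 1, -2·q]].
At the point, J = [[20.000, 6.000, 0.000], [0.000, 7.000, -1.000], [0.000, 11.000, -6.000]] (det J = -620.000).
Solving J·Δ = −F gives Δ = (-0.945, -2.516, -0.613).
Then the next iterate is (p, q, r)₁ = (1.555, 0.484, -2.613).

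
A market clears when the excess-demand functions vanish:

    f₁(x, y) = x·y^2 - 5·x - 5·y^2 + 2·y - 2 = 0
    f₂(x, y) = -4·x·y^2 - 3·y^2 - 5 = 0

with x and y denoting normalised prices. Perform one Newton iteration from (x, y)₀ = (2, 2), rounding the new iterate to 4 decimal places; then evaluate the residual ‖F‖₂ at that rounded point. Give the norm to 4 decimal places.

30.4483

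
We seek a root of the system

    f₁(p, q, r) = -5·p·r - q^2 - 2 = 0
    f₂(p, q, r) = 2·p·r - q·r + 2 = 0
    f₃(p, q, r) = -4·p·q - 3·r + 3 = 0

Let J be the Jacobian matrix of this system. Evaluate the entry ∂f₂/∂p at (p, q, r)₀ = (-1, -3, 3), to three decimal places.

∂f₂/∂p = 2·r.
At (-1, -3, 3) this is 6.000.

6.000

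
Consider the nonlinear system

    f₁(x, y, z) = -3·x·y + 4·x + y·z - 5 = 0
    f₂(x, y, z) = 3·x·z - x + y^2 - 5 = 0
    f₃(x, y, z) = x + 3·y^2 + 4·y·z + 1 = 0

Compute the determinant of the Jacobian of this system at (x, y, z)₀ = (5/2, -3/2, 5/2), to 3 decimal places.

-157.500

J = [[-3·y + 4, -3·x + z, y], [3·z - 1, 2·y, 3·x], [1, 6·y + 4·z, 4·y]].
At the point, J = [[8.500, -5.000, -1.500], [6.500, -3.000, 7.500], [1.000, 1.000, -6.000]].
det J = -157.500.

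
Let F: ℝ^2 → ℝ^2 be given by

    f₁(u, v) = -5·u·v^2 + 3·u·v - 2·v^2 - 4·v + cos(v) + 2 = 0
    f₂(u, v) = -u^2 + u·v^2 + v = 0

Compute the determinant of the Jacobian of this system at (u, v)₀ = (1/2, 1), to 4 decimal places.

-4.0000

J = [[-5·v^2 + 3·v, -10·u·v + 3·u - 4·v - sin(v) - 4], [-2·u + v^2, 2·u·v + 1]].
At the point, J = [[-2.0000, -12.341471], [0.0000, 2.0000]].
det J = -4.0000.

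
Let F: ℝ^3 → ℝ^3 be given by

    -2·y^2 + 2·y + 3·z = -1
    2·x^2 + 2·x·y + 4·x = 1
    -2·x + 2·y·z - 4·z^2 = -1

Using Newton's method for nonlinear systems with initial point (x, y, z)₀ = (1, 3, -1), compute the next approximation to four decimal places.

(0.3919, 1.7564, -0.4788)

At (1, 3, -1): F = (-14.0000, 11.0000, -11.0000).
Jacobian J = [[0, -4·y + 2, 3], [4·x + 2·y + 4, 2·x, 0], [-2, 2·z, 2·y - 8·z]].
At the point, J = [[0.0000, -10.0000, 3.0000], [14.0000, 2.0000, 0.0000], [-2.0000, -2.0000, 14.0000]] (det J = 1888.0000).
Solving J·Δ = −F gives Δ = (-0.6081, -1.2436, 0.5212).
Then the next iterate is (x, y, z)₁ = (0.3919, 1.7564, -0.4788).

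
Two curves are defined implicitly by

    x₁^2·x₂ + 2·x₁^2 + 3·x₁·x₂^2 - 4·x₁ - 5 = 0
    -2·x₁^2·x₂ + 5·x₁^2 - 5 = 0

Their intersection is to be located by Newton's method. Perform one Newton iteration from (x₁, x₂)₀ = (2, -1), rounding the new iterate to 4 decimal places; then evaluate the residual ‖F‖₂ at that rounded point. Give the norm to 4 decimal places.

At (2, -1): F = (-3.0000, 23.0000).
Jacobian J = [[2·x₁·x₂ + 4·x₁ + 3·x₂^2 - 4, x₁^2 + 6·x₁·x₂], [-4·x₁·x₂ + 10·x₁, -2·x₁^2]].
At the point, J = [[3.0000, -8.0000], [28.0000, -8.0000]] (det J = 200.0000).
Solving J·Δ = −F gives Δ = (-1.0400, -0.7650).
Then the next iterate is (x₁, x₂)₁ = (0.9600, -1.7650).
Re-evaluating at (0.9600, -1.7650): F = (0.348424, 2.861248), so ‖F‖₂ = 2.8824.

2.8824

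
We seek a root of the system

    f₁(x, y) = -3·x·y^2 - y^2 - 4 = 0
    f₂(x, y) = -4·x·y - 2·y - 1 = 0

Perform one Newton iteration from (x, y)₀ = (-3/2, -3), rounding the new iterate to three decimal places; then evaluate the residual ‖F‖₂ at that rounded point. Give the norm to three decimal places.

At (-3/2, -3): F = (27.500, -13.000).
Jacobian J = [[-3·y^2, -6·x·y - 2·y], [-4·y, -4·x - 2]].
At the point, J = [[-27.000, -21.000], [12.000, 4.000]] (det J = 144.000).
Solving J·Δ = −F gives Δ = (1.132, -0.146).
Then the next iterate is (x, y)₁ = (-0.368, -3.146).
Re-evaluating at (-0.368, -3.146): F = (-2.97068, 0.66109), so ‖F‖₂ = 3.043.

3.043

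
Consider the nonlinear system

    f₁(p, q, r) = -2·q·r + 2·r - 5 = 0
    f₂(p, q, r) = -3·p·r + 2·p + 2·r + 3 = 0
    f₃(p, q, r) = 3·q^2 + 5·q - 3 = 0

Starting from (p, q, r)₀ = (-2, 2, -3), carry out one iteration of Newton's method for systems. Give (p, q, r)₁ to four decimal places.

At (-2, 2, -3): F = (1.0000, -25.0000, 19.0000).
Jacobian J = [[0, -2·r, -2·q + 2], [-3·r + 2, 0, -3·p + 2], [0, 6·q + 5, 0]].
At the point, J = [[0.0000, 6.0000, -2.0000], [11.0000, 0.0000, 8.0000], [0.0000, 17.0000, 0.0000]] (det J = -374.0000).
Solving J·Δ = −F gives Δ = (4.3476, -1.1176, -2.8529).
Then the next iterate is (p, q, r)₁ = (2.3476, 0.8824, -5.8529).

(2.3476, 0.8824, -5.8529)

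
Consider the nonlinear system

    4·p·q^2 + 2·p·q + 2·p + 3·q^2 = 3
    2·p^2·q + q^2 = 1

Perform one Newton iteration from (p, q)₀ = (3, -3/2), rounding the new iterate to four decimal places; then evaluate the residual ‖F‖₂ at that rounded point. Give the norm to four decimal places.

At (3, -3/2): F = (27.7500, -25.7500).
Jacobian J = [[4·q^2 + 2·q + 2, 8·p·q + 2·p + 6·q], [4·p·q, 2·p^2 + 2·q]].
At the point, J = [[8.0000, -39.0000], [-18.0000, 15.0000]] (det J = -582.0000).
Solving J·Δ = −F gives Δ = (-1.0103, 0.5043).
Then the next iterate is (p, q)₁ = (1.9897, -0.9957).
Re-evaluating at (1.9897, -0.9957): F = (7.881868, -7.892347), so ‖F‖₂ = 11.1541.

11.1541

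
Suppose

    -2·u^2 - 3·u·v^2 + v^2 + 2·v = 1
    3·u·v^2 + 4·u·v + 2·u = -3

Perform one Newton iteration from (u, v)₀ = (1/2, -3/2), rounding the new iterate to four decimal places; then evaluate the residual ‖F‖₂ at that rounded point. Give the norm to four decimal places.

At (1/2, -3/2): F = (-5.6250, 4.3750).
Jacobian J = [[-4·u - 3·v^2, -6·u·v + 2·v + 2], [3·v^2 + 4·v + 2, 6·u·v + 4·u]].
At the point, J = [[-8.7500, 3.5000], [2.7500, -2.5000]] (det J = 12.2500).
Solving J·Δ = −F gives Δ = (0.1020, 1.8622).
Then the next iterate is (u, v)₁ = (0.6020, 0.3622).
Re-evaluating at (0.6020, 0.3622): F = (-1.106146, 5.313105), so ‖F‖₂ = 5.4270.

5.4270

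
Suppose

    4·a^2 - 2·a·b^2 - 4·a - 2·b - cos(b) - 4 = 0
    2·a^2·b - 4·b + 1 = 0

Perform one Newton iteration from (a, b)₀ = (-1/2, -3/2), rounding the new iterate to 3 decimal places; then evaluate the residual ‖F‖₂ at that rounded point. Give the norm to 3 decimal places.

1.909

At (-1/2, -3/2): F = (4.17926, 6.250).
Jacobian J = [[8·a - 2·b^2 - 4, -4·a·b + sin(b) - 2], [4·a·b, 2·a^2 - 4]].
At the point, J = [[-12.500, -5.99749], [3.000, -3.500]] (det J = 61.74248).
Solving J·Δ = −F gives Δ = (-0.370, 1.468).
Then the next iterate is (a, b)₁ = (-0.870, -0.032).
Re-evaluating at (-0.870, -0.032): F = (1.57389, 1.07956), so ‖F‖₂ = 1.909.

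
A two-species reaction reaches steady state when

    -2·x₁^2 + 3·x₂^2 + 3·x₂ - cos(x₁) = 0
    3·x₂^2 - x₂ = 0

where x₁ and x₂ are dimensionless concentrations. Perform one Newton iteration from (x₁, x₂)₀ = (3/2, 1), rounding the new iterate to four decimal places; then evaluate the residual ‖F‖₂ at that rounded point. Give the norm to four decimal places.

At (3/2, 1): F = (1.429263, 2.0000).
Jacobian J = [[-4·x₁ + sin(x₁), 6·x₂ + 3], [0, 6·x₂ - 1]].
At the point, J = [[-5.002505, 9.0000], [0.0000, 5.0000]] (det J = -25.012525).
Solving J·Δ = −F gives Δ = (-0.4339, -0.4000).
Then the next iterate is (x₁, x₂)₁ = (1.0661, 0.6000).
Re-evaluating at (1.0661, 0.6000): F = (0.123320, 0.4800), so ‖F‖₂ = 0.4956.

0.4956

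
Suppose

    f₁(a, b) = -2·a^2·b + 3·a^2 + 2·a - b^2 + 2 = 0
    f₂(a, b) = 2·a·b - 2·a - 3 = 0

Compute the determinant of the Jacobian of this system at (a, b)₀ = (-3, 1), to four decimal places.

24.0000

J = [[-4·a·b + 6·a + 2, -2·a^2 - 2·b], [2·b - 2, 2·a]].
At the point, J = [[-4.0000, -20.0000], [0.0000, -6.0000]].
det J = 24.0000.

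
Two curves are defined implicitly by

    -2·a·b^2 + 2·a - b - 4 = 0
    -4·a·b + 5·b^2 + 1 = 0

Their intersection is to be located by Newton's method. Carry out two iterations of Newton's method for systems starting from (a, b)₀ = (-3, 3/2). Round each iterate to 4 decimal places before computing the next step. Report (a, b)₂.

At (-3, 3/2): F = (2.0000, 30.2500).
Jacobian J = [[-2·b^2 + 2, -4·a·b - 1], [-4·b, -4·a + 10·b]].
At the point, J = [[-2.5000, 17.0000], [-6.0000, 27.0000]] (det J = 34.5000).
Solving J·Δ = −F gives Δ = (13.3406, 1.8442).
Then the next iterate is (a, b)₁ = (10.3406, 3.3442).
Round to (10.3406, 3.3442) and repeat: F = (-217.954791, -81.405770), J = [[-20.367347, -139.324138], [-13.3768, -7.9204]].
Δ = (-5.6482, -0.7387), so (a, b)₂ = (4.6924, 2.6055).

(4.6924, 2.6055)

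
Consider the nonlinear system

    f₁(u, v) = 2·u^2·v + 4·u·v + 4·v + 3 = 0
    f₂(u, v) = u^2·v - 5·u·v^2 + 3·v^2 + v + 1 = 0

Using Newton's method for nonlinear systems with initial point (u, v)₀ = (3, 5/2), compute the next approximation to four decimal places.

At (3, 5/2): F = (88.0000, -49.0000).
Jacobian J = [[4·u·v + 4·v, 2·u^2 + 4·u + 4], [2·u·v - 5·v^2, u^2 - 10·u·v + 6·v + 1]].
At the point, J = [[40.0000, 34.0000], [-16.2500, -50.0000]] (det J = -1447.5000).
Solving J·Δ = −F gives Δ = (-1.8888, -0.3661).
Then the next iterate is (u, v)₁ = (1.1112, 2.1339).

(1.1112, 2.1339)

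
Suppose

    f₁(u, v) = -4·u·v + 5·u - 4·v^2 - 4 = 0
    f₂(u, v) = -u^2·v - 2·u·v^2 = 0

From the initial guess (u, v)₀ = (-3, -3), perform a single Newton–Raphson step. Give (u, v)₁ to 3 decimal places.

(-5.220, 0.576)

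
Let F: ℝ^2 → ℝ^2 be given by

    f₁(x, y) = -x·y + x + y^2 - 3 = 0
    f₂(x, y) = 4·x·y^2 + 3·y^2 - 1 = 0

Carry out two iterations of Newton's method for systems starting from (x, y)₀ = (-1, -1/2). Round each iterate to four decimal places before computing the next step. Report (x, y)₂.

(0.5045, -1.6007)

At (-1, -1/2): F = (-4.2500, -1.2500).
Jacobian J = [[-y + 1, -x + 2·y], [4·y^2, 8·x·y + 6·y]].
At the point, J = [[1.5000, 0.0000], [1.0000, 1.0000]] (det J = 1.5000).
Solving J·Δ = −F gives Δ = (2.8333, -1.5833).
Then the next iterate is (x, y)₁ = (1.8333, -2.0833).
Round to (1.8333, -2.0833) and repeat: F = (6.992753, 43.847523), J = [[3.0833, -5.9999], [17.360556, -43.054311]].
Δ = (-1.3288, 0.4826), so (x, y)₂ = (0.5045, -1.6007).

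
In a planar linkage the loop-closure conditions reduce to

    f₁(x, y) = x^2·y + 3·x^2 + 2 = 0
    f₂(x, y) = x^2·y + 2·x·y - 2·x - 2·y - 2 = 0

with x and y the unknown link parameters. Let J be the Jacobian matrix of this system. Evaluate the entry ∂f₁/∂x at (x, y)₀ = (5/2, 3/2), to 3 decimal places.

22.500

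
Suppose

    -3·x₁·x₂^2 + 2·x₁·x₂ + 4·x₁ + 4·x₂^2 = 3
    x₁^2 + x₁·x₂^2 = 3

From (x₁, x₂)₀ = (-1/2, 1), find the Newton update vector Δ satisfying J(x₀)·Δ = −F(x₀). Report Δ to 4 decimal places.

(11.0000, -3.2500)

At (-1/2, 1): F = (-0.5000, -3.2500).
Jacobian J = [[-3·x₂^2 + 2·x₂ + 4, -6·x₁·x₂ + 2·x₁ + 8·x₂], [2·x₁ + x₂^2, 2·x₁·x₂]].
At the point, J = [[3.0000, 10.0000], [0.0000, -1.0000]] (det J = -3.0000).
Solving J·Δ = −F gives Δ = (11.0000, -3.2500).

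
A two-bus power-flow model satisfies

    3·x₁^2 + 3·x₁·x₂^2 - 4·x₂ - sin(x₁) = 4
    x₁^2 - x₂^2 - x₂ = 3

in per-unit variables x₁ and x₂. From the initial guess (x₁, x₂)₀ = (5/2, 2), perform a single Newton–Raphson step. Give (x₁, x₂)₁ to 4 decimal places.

At (5/2, 2): F = (36.151528, -2.7500).
Jacobian J = [[6·x₁ + 3·x₂^2 - cos(x₁), 6·x₁·x₂ - 4], [2·x₁, -2·x₂ - 1]].
At the point, J = [[27.801144, 26.0000], [5.0000, -5.0000]] (det J = -269.005718).
Solving J·Δ = −F gives Δ = (-0.4062, -0.9562).
Then the next iterate is (x₁, x₂)₁ = (2.0938, 1.0438).

(2.0938, 1.0438)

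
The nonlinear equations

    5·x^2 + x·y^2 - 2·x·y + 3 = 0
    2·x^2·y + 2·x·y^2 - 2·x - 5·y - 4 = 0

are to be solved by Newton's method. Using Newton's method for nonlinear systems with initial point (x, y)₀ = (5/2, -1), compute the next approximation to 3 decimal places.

(1.210, -0.438)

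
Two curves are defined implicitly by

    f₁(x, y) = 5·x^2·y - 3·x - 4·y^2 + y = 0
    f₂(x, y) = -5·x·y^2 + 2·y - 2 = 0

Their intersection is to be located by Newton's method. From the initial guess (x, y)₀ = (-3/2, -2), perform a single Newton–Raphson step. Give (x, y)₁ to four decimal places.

At (-3/2, -2): F = (-36.0000, 24.0000).
Jacobian J = [[10·x·y - 3, 5·x^2 - 8·y + 1], [-5·y^2, -10·x·y + 2]].
At the point, J = [[27.0000, 28.2500], [-20.0000, -28.0000]] (det J = -191.0000).
Solving J·Δ = −F gives Δ = (1.7277, -0.3770).
Then the next iterate is (x, y)₁ = (0.2277, -2.3770).

(0.2277, -2.3770)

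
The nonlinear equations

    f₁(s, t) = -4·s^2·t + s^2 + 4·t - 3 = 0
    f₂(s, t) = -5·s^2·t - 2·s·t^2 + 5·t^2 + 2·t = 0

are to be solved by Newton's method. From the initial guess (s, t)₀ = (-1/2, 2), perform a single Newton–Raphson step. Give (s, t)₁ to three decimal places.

At (-1/2, 2): F = (3.250, 25.500).
Jacobian J = [[-8·s·t + 2·s, -4·s^2 + 4], [-10·s·t - 2·t^2, -5·s^2 - 4·s·t + 10·t + 2]].
At the point, J = [[7.000, 3.000], [2.000, 24.750]] (det J = 167.250).
Solving J·Δ = −F gives Δ = (-0.024, -1.028).
Then the next iterate is (s, t)₁ = (-0.524, 0.972).

(-0.524, 0.972)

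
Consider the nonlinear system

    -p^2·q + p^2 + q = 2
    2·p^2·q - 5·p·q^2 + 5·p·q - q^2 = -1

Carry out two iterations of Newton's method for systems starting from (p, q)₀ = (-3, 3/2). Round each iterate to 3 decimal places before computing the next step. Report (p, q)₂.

At (-3, 3/2): F = (-5.000, 37.000).
Jacobian J = [[-2·p·q + 2·p, -p^2 + 1], [4·p·q - 5·q^2 + 5·q, 2·p^2 - 10·p·q + 5·p - 2·q]].
At the point, J = [[3.000, -8.000], [-21.750, 45.000]] (det J = -39.000).
Solving J·Δ = −F gives Δ = (1.821, 0.058).
Then the next iterate is (p, q)₁ = (-1.179, 1.558).
Round to (-1.179, 1.558) and repeat: F = (-1.21764, 8.02890), J = [[1.31576, -0.39004], [-11.69435, 12.13790]].
Δ = (1.021, 0.322), so (p, q)₂ = (-0.158, 1.880).

(-0.158, 1.880)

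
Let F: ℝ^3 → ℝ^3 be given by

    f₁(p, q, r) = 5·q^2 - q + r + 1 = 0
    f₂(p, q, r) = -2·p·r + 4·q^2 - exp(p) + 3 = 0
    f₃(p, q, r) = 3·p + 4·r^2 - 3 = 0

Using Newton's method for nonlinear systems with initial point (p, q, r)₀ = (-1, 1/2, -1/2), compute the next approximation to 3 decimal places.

(-1.096, 0.518, -1.822)

At (-1, 1/2, -1/2): F = (1.250, 2.63212, -5.000).
Jacobian J = [[0, 10·q - 1, 1], [-2·r - exp(p), 8·q, -2·p], [3, 0, 8·r]].
At the point, J = [[0.000, 4.000, 1.000], [0.63212, 4.000, 2.000], [3.000, 0.000, -4.000]] (det J = 22.11393).
Solving J·Δ = −F gives Δ = (-0.096, 0.018, -1.322).
Then the next iterate is (p, q, r)₁ = (-1.096, 0.518, -1.822).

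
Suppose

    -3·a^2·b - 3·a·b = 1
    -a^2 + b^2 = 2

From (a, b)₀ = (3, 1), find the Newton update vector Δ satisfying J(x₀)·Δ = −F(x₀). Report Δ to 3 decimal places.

At (3, 1): F = (-37.000, -10.000).
Jacobian J = [[-6·a·b - 3·b, -3·a^2 - 3·a], [-2·a, 2·b]].
At the point, J = [[-21.000, -36.000], [-6.000, 2.000]] (det J = -258.000).
Solving J·Δ = −F gives Δ = (-1.682, -0.047).

(-1.682, -0.047)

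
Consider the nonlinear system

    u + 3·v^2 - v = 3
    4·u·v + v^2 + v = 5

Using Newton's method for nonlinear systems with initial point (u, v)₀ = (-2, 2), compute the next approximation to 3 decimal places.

(-0.352, 1.396)

At (-2, 2): F = (5.000, -15.000).
Jacobian J = [[1, 6·v - 1], [4·v, 4·u + 2·v + 1]].
At the point, J = [[1.000, 11.000], [8.000, -3.000]] (det J = -91.000).
Solving J·Δ = −F gives Δ = (1.648, -0.604).
Then the next iterate is (u, v)₁ = (-0.352, 1.396).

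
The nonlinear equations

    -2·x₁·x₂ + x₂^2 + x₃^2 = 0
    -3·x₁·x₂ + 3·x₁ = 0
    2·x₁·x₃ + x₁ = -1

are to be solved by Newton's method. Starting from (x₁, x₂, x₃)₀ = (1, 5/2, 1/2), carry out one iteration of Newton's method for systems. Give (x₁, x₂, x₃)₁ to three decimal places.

At (1, 5/2, 1/2): F = (1.500, -4.500, 3.000).
Jacobian J = [[-2·x₂, -2·x₁ + 2·x₂, 2·x₃], [-3·x₂ + 3, -3·x₁, 0], [2·x₃ + 1, 0, 2·x₁]].
At the point, J = [[-5.000, 3.000, 1.000], [-4.500, -3.000, 0.000], [2.000, 0.000, 2.000]] (det J = 63.000).
Solving J·Δ = −F gives Δ = (-0.429, -0.857, -1.071).
Then the next iterate is (x₁, x₂, x₃)₁ = (0.571, 1.643, -0.571).

(0.571, 1.643, -0.571)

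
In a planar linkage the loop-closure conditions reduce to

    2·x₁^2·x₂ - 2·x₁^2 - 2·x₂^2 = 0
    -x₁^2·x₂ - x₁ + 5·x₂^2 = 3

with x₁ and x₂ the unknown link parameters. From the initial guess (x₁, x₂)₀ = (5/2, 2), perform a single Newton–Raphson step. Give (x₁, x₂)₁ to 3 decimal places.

At (5/2, 2): F = (4.500, 2.000).
Jacobian J = [[4·x₁·x₂ - 4·x₁, 2·x₁^2 - 4·x₂], [-2·x₁·x₂ - 1, -x₁^2 + 10·x₂]].
At the point, J = [[10.000, 4.500], [-11.000, 13.750]] (det J = 187.000).
Solving J·Δ = −F gives Δ = (-0.283, -0.372).
Then the next iterate is (x₁, x₂)₁ = (2.217, 1.628).

(2.217, 1.628)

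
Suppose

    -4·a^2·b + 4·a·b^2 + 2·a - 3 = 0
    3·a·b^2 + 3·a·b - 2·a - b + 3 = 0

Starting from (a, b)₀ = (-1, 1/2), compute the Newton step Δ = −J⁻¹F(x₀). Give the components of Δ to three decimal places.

(1.574, 0.378)

At (-1, 1/2): F = (-8.000, 2.250).
Jacobian J = [[-8·a·b + 4·b^2 + 2, -4·a^2 + 8·a·b], [3·b^2 + 3·b - 2, 6·a·b + 3·a - 1]].
At the point, J = [[7.000, -8.000], [0.250, -7.000]] (det J = -47.000).
Solving J·Δ = −F gives Δ = (1.574, 0.378).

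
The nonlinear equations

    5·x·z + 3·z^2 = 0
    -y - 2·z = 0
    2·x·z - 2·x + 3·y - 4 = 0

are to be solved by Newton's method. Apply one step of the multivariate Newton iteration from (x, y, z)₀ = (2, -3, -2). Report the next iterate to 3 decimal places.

(1.000, 2.000, -1.000)

At (2, -3, -2): F = (-8.000, 7.000, -25.000).
Jacobian J = [[5·z, 0, 5·x + 6·z], [0, -1, -2], [2·z - 2, 3, 2·x]].
At the point, J = [[-10.000, 0.000, -2.000], [0.000, -1.000, -2.000], [-6.000, 3.000, 4.000]] (det J = -8.000).
Solving J·Δ = −F gives Δ = (-1.000, 5.000, 1.000).
Then the next iterate is (x, y, z)₁ = (1.000, 2.000, -1.000).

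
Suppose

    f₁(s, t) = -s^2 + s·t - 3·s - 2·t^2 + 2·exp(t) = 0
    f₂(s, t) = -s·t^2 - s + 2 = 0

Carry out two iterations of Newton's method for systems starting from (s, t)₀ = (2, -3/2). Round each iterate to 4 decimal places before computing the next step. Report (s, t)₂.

At (2, -3/2): F = (-17.053740, -4.5000).
Jacobian J = [[-2·s + t - 3, s - 4·t + 2·exp(t)], [-t^2 - 1, -2·s·t]].
At the point, J = [[-8.5000, 8.446260], [-3.2500, 6.0000]] (det J = -23.549654).
Solving J·Δ = −F gives Δ = (-2.7310, -0.7293).
Then the next iterate is (s, t)₁ = (-0.7310, -2.2293).
Round to (-0.7310, -2.2293) and repeat: F = (-6.436092, 6.363908), J = [[-3.7673, 8.401407], [-5.969778, -3.259237]].
Δ = (0.5204, 0.9994), so (s, t)₂ = (-0.2106, -1.2299).

(-0.2106, -1.2299)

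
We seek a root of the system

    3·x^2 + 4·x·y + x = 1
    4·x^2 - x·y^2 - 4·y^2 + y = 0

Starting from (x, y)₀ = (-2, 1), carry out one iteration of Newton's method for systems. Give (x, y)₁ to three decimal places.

(-0.983, 0.235)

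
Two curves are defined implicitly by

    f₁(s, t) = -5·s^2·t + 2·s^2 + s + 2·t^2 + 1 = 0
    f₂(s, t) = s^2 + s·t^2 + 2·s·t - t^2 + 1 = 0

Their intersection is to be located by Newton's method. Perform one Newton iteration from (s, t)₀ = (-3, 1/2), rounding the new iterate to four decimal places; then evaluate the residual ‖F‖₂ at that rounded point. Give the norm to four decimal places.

2.1498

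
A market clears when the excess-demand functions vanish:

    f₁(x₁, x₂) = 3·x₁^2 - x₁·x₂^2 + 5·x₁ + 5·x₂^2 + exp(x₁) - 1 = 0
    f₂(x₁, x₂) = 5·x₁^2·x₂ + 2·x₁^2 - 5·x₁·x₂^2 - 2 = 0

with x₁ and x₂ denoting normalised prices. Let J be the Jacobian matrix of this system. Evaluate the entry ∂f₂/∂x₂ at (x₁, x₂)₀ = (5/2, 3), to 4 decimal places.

∂f₂/∂x₂ = 5·x₁^2 - 10·x₁·x₂.
At (5/2, 3) this is -43.7500.

-43.7500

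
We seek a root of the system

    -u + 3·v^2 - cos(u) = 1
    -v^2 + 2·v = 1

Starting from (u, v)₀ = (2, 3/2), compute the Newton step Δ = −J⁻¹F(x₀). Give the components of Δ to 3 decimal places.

(21.126, -0.250)

At (2, 3/2): F = (4.16615, -0.250).
Jacobian J = [[sin(u) - 1, 6·v], [0, -2·v + 2]].
At the point, J = [[-0.09070, 9.000], [0.000, -1.000]] (det J = 0.09070).
Solving J·Δ = −F gives Δ = (21.126, -0.250).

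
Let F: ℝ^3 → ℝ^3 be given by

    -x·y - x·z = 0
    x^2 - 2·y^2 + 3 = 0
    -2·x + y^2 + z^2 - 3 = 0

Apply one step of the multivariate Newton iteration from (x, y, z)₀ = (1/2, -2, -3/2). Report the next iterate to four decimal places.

(0.1134, -1.3579, -1.3484)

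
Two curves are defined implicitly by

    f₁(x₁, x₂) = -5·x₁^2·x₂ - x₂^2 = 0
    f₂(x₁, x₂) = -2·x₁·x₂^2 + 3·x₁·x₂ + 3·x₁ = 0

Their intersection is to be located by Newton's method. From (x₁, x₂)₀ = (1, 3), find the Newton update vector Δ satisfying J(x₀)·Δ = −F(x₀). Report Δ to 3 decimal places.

(-0.735, -0.176)

At (1, 3): F = (-24.000, -6.000).
Jacobian J = [[-10·x₁·x₂, -5·x₁^2 - 2·x₂], [-2·x₂^2 + 3·x₂ + 3, -4·x₁·x₂ + 3·x₁]].
At the point, J = [[-30.000, -11.000], [-6.000, -9.000]] (det J = 204.000).
Solving J·Δ = −F gives Δ = (-0.735, -0.176).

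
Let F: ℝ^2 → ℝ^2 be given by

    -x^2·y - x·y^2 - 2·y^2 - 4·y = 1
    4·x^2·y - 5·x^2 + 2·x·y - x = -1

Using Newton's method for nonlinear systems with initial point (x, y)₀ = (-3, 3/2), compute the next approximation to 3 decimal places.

(0.123, 1.783)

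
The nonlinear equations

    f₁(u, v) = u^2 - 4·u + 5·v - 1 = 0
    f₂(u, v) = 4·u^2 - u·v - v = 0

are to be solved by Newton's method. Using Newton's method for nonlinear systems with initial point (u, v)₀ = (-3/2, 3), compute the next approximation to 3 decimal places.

At (-3/2, 3): F = (22.250, 10.500).
Jacobian J = [[2·u - 4, 5], [8·u - v, -u - 1]].
At the point, J = [[-7.000, 5.000], [-15.000, 0.500]] (det J = 71.500).
Solving J·Δ = −F gives Δ = (0.579, -3.640).
Then the next iterate is (u, v)₁ = (-0.921, -0.640).

(-0.921, -0.640)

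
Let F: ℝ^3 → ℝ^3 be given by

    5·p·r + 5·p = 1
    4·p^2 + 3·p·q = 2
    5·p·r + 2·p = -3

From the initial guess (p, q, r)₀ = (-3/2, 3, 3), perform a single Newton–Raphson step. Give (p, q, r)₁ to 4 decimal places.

At (-3/2, 3, 3): F = (-31.0000, -6.5000, -22.5000).
Jacobian J = [[5·r + 5, 0, 5·p], [8·p + 3·q, 3·p, 0], [5·r + 2, 0, 5·p]].
At the point, J = [[20.0000, 0.0000, -7.5000], [-3.0000, -4.5000, 0.0000], [17.0000, 0.0000, -7.5000]] (det J = 101.2500).
Solving J·Δ = −F gives Δ = (2.8333, -3.3333, 3.4222).
Then the next iterate is (p, q, r)₁ = (1.3333, -0.3333, 6.4222).

(1.3333, -0.3333, 6.4222)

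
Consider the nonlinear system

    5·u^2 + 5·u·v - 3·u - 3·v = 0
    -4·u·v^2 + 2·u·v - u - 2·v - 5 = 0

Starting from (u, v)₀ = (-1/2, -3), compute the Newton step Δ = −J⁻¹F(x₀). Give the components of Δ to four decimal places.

(1.5207, -2.8594)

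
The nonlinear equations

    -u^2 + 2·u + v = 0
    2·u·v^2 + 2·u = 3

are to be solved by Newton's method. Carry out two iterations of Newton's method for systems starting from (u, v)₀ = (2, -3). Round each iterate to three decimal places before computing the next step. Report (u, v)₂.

(0.961, -1.043)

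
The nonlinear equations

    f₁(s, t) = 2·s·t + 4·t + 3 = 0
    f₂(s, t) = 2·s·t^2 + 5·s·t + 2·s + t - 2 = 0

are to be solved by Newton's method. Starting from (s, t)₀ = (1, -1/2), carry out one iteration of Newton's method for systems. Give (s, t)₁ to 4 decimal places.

At (1, -1/2): F = (0.0000, -2.5000).
Jacobian J = [[2·t, 2·s + 4], [2·t^2 + 5·t + 2, 4·s·t + 5·s + 1]].
At the point, J = [[-1.0000, 6.0000], [0.0000, 4.0000]] (det J = -4.0000).
Solving J·Δ = −F gives Δ = (3.7500, 0.6250).
Then the next iterate is (s, t)₁ = (4.7500, 0.1250).

(4.7500, 0.1250)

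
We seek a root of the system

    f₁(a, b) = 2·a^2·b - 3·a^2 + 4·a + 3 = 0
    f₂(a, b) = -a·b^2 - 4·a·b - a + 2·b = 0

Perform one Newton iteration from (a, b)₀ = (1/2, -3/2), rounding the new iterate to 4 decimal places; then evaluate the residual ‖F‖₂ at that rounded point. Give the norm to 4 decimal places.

21.2478

At (1/2, -3/2): F = (3.5000, -1.6250).
Jacobian J = [[4·a·b - 6·a + 4, 2·a^2], [-b^2 - 4·b - 1, -2·a·b - 4·a + 2]].
At the point, J = [[-2.0000, 0.5000], [2.7500, 1.5000]] (det J = -4.3750).
Solving J·Δ = −F gives Δ = (1.3857, -1.4571).
Then the next iterate is (a, b)₁ = (1.8857, -2.9571).
Re-evaluating at (1.8857, -2.9571): F = (-21.154887, -1.984477), so ‖F‖₂ = 21.2478.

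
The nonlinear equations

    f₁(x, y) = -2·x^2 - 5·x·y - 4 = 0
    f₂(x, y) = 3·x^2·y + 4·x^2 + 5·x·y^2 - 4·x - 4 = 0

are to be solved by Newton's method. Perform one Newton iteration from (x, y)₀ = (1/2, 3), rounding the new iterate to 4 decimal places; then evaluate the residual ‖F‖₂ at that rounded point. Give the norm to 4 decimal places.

At (1/2, 3): F = (-12.0000, 19.7500).
Jacobian J = [[-4·x - 5·y, -5·x], [6·x·y + 8·x + 5·y^2 - 4, 3·x^2 + 10·x·y]].
At the point, J = [[-17.0000, -2.5000], [54.0000, 15.7500]] (det J = -132.7500).
Solving J·Δ = −F gives Δ = (-1.0518, 2.3522).
Then the next iterate is (x, y)₁ = (-0.5518, 5.3522).
Re-evaluating at (-0.5518, 5.3522): F = (10.157753, -74.720339), so ‖F‖₂ = 75.4076.

75.4076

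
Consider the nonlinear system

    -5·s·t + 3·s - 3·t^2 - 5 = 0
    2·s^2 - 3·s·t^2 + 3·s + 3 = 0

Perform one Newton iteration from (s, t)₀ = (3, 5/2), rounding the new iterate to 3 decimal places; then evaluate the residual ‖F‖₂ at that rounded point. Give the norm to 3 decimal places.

37.060

At (3, 5/2): F = (-52.250, -26.250).
Jacobian J = [[-5·t + 3, -5·s - 6·t], [4·s - 3·t^2 + 3, -6·s·t]].
At the point, J = [[-9.500, -30.000], [-3.750, -45.000]] (det J = 315.000).
Solving J·Δ = −F gives Δ = (-4.964, -0.170).
Then the next iterate is (s, t)₁ = (-1.964, 2.330).
Re-evaluating at (-1.964, 2.330): F = (-4.29810, 36.80967), so ‖F‖₂ = 37.060.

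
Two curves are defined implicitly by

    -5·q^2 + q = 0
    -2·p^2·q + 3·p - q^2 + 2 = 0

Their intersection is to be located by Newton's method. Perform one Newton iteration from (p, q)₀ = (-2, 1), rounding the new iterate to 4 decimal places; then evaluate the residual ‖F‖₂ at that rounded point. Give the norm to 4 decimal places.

3.7670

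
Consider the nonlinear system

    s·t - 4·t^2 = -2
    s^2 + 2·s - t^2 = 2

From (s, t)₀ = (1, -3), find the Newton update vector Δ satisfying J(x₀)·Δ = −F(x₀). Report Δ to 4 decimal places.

(-0.1864, 1.4576)

At (1, -3): F = (-37.0000, -8.0000).
Jacobian J = [[t, s - 8·t], [2·s + 2, -2·t]].
At the point, J = [[-3.0000, 25.0000], [4.0000, 6.0000]] (det J = -118.0000).
Solving J·Δ = −F gives Δ = (-0.1864, 1.4576).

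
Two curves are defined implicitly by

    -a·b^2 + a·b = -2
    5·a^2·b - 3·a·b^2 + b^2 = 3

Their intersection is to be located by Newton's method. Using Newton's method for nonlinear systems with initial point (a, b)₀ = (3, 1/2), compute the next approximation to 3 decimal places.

(-8.000, 4.264)

At (3, 1/2): F = (2.750, 17.500).
Jacobian J = [[-b^2 + b, -2·a·b + a], [10·a·b - 3·b^2, 5·a^2 - 6·a·b + 2·b]].
At the point, J = [[0.250, 0.000], [14.250, 37.000]] (det J = 9.250).
Solving J·Δ = −F gives Δ = (-11.000, 3.764).
Then the next iterate is (a, b)₁ = (-8.000, 4.264).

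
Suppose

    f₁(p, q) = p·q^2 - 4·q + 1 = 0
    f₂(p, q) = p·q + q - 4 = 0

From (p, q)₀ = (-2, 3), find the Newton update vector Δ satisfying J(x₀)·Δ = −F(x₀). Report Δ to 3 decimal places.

At (-2, 3): F = (-29.000, -7.000).
Jacobian J = [[q^2, 2·p·q - 4], [q, p + 1]].
At the point, J = [[9.000, -16.000], [3.000, -1.000]] (det J = 39.000).
Solving J·Δ = −F gives Δ = (2.128, -0.615).

(2.128, -0.615)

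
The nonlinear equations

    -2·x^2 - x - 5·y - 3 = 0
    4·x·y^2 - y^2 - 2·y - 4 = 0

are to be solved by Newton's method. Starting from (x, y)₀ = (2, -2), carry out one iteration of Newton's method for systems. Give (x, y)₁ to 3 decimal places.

At (2, -2): F = (-3.000, 28.000).
Jacobian J = [[-4·x - 1, -5], [4·y^2, 8·x·y - 2·y - 2]].
At the point, J = [[-9.000, -5.000], [16.000, -30.000]] (det J = 350.000).
Solving J·Δ = −F gives Δ = (-0.657, 0.583).
Then the next iterate is (x, y)₁ = (1.343, -1.417).

(1.343, -1.417)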